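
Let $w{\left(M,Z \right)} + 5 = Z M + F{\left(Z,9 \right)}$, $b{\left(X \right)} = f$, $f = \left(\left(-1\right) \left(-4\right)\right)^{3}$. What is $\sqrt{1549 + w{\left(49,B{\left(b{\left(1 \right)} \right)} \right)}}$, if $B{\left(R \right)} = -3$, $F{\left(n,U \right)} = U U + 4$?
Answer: $\sqrt{1482} \approx 38.497$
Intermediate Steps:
$F{\left(n,U \right)} = 4 + U^{2}$ ($F{\left(n,U \right)} = U^{2} + 4 = 4 + U^{2}$)
$f = 64$ ($f = 4^{3} = 64$)
$b{\left(X \right)} = 64$
$w{\left(M,Z \right)} = 80 + M Z$ ($w{\left(M,Z \right)} = -5 + \left(Z M + \left(4 + 9^{2}\right)\right) = -5 + \left(M Z + \left(4 + 81\right)\right) = -5 + \left(M Z + 85\right) = -5 + \left(85 + M Z\right) = 80 + M Z$)
$\sqrt{1549 + w{\left(49,B{\left(b{\left(1 \right)} \right)} \right)}} = \sqrt{1549 + \left(80 + 49 \left(-3\right)\right)} = \sqrt{1549 + \left(80 - 147\right)} = \sqrt{1549 - 67} = \sqrt{1482}$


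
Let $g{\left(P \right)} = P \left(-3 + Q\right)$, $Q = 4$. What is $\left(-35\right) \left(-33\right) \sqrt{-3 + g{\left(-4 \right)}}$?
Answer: $1155 i \sqrt{7} \approx 3055.8 i$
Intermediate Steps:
$g{\left(P \right)} = P$ ($g{\left(P \right)} = P \left(-3 + 4\right) = P 1 = P$)
$\left(-35\right) \left(-33\right) \sqrt{-3 + g{\left(-4 \right)}} = \left(-35\right) \left(-33\right) \sqrt{-3 - 4} = 1155 \sqrt{-7} = 1155 i \sqrt{7}$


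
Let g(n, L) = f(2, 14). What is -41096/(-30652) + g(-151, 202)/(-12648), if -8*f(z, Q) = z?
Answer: 519789871/387686496 ≈ 1.3407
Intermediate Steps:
f(z, Q) = -z/8
g(n, L) = -¼ (g(n, L) = -⅛*2 = -¼)
-41096/(-30652) + g(-151, 202)/(-12648) = -41096/(-30652) - ¼/(-12648) = -41096*(-1/30652) - ¼*(-1/12648) = 10274/7663 + 1/50592 = 519789871/387686496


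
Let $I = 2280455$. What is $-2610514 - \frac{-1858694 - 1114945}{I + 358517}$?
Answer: $- \frac{6889070377969}{2638972} \approx -2.6105 \cdot 10^{6}$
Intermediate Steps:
$-2610514 - \frac{-1858694 - 1114945}{I + 358517} = -2610514 - \frac{-1858694 - 1114945}{2280455 + 358517} = -2610514 - - \frac{2973639}{2638972} = -2610514 + \frac{2973639}{2638972} = - \frac{6889070377969}{2638972}$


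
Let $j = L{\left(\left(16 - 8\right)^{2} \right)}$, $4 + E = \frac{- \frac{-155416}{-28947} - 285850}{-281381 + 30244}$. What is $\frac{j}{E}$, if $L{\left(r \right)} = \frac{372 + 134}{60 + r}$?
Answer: $- \frac{1839224672967}{1289847726580} \approx -1.4259$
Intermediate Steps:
$L{\left(r \right)} = \frac{506}{60 + r}$
$E = - \frac{20803995590}{7269662739}$ ($E = -4 + \frac{- \frac{-155416}{-28947} - 285850}{-281381 + 30244} = -4 + \frac{- \frac{\left(-155416\right) \left(-1\right)}{28947} - 285850}{-251137} = -4 + \left(\left(-1\right) \frac{155416}{28947} - 285850\right) \left(- \frac{1}{251137}\right) = -4 + \left(- \frac{155416}{28947} - 285850\right) \left(- \frac{1}{251137}\right) = -4 - - \frac{8274655366}{7269662739} = -4 + \frac{8274655366}{7269662739} = - \frac{20803995590}{7269662739} \approx -2.8618$)
$j = \frac{253}{62}$ ($j = \frac{506}{60 + \left(16 - 8\right)^{2}} = \frac{506}{60 + 8^{2}} = \frac{506}{60 + 64} = \frac{506}{124} = 506 \cdot \frac{1}{124} = \frac{253}{62} \approx 4.0806$)
$\frac{j}{E} = \frac{253}{62 \left(- \frac{20803995590}{7269662739}\right)} = \frac{253}{62} \left(- \frac{7269662739}{20803995590}\right) = - \frac{1839224672967}{1289847726580}$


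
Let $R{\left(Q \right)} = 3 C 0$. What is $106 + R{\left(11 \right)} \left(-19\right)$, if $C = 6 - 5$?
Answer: $106$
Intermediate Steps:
$C = 1$
$R{\left(Q \right)} = 0$ ($R{\left(Q \right)} = 3 \cdot 1 \cdot 0 = 3 \cdot 0 = 0$)
$106 + R{\left(11 \right)} \left(-19\right) = 106 + 0 \left(-19\right) = 106 + 0 = 106$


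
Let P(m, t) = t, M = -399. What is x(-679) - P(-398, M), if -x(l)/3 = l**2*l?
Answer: 939140916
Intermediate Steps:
x(l) = -3*l**3 (x(l) = -3*l**2*l = -3*l**3)
x(-679) - P(-398, M) = -3*(-679)**3 - 1*(-399) = -3*(-313046839) + 399 = 939140517 + 399 = 939140916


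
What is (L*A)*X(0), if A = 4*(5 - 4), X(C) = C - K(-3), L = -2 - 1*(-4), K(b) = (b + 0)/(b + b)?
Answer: -4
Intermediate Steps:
K(b) = ½ (K(b) = b/((2*b)) = b*(1/(2*b)) = ½)
L = 2 (L = -2 + 4 = 2)
X(C) = -½ + C (X(C) = C - 1*½ = C - ½ = -½ + C)
A = 4 (A = 4*1 = 4)
(L*A)*X(0) = (2*4)*(-½ + 0) = 8*(-½) = -4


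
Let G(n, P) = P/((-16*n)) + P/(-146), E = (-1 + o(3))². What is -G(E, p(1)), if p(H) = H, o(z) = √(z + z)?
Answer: 711/29200 + √6/200 ≈ 0.036597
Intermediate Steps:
o(z) = √2*√z (o(z) = √(2*z) = √2*√z)
E = (-1 + √6)² (E = (-1 + √2*√3)² = (-1 + √6)² ≈ 2.1010)
G(n, P) = -P/146 - P/(16*n) (G(n, P) = P*(-1/(16*n)) + P*(-1/146) = -P/(16*n) - P/146 = -P/146 - P/(16*n))
-G(E, p(1)) = -(-1/146*1 - 1/16*1/(1 - √6)²) = -(-1/146 - 1/16*1/(1 - √6)²) = -(-1/146 - 1/(16*(1 - √6)²)) = 1/146 + 1/(16*(1 - √6)²)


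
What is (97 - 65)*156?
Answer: 4992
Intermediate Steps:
(97 - 65)*156 = 32*156 = 4992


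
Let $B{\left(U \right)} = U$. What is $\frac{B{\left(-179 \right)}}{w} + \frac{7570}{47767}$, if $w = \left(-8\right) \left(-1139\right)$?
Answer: $\frac{60427547}{435252904} \approx 0.13883$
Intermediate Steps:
$w = 9112$
$\frac{B{\left(-179 \right)}}{w} + \frac{7570}{47767} = - \frac{179}{9112} + \frac{7570}{47767} = \frac{60427547}{435252904}$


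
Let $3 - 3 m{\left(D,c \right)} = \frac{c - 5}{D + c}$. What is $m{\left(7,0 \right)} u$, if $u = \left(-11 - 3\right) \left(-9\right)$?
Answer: $156$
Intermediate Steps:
$u = 126$ ($u = \left(-14\right) \left(-9\right) = 126$)
$m{\left(D,c \right)} = 1 - \frac{-5 + c}{3 \left(D + c\right)}$ ($m{\left(D,c \right)} = 1 - \frac{\left(c - 5\right) \frac{1}{D + c}}{3} = 1 - \frac{\left(-5 + c\right) \frac{1}{D + c}}{3} = 1 - \frac{\frac{1}{D + c} \left(-5 + c\right)}{3} = 1 - \frac{-5 + c}{3 \left(D + c\right)}$)
$m{\left(7,0 \right)} u = \frac{\frac{5}{3} + 7 + \frac{2}{3} \cdot 0}{7 + 0} \cdot 126 = \frac{\frac{5}{3} + 7 + 0}{7} \cdot 126 = \frac{1}{7} \cdot \frac{26}{3} \cdot 126 = \frac{26}{21} \cdot 126 = 156$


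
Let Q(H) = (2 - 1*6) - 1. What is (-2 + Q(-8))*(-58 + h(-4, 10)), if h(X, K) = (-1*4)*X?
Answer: 294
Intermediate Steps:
h(X, K) = -4*X
Q(H) = -5 (Q(H) = (2 - 6) - 1 = -4 - 1 = -5)
(-2 + Q(-8))*(-58 + h(-4, 10)) = (-2 - 5)*(-58 - 4*(-4)) = -7*(-58 + 16) = -7*(-42) = 294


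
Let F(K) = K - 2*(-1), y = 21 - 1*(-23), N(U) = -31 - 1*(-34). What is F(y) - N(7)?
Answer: 43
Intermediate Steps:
N(U) = 3 (N(U) = -31 + 34 = 3)
y = 44 (y = 21 + 23 = 44)
F(K) = 2 + K (F(K) = K + 2 = 2 + K)
F(y) - N(7) = (2 + 44) - 1*3 = 46 - 3 = 43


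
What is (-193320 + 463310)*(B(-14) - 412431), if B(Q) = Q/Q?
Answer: -111351975700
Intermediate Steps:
B(Q) = 1
(-193320 + 463310)*(B(-14) - 412431) = (-193320 + 463310)*(1 - 412431) = 269990*(-412430) = -111351975700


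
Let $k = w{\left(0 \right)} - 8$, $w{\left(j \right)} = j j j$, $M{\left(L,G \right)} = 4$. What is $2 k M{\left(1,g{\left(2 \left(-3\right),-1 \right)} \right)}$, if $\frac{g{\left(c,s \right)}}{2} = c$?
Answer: $-64$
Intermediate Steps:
$g{\left(c,s \right)} = 2 c$
$w{\left(j \right)} = j^{3}$ ($w{\left(j \right)} = j^{2} j = j^{3}$)
$k = -8$ ($k = 0^{3} - 8 = 0 - 8 = -8$)
$2 k M{\left(1,g{\left(2 \left(-3\right),-1 \right)} \right)} = 2 \left(-8\right) 4 = \left(-16\right) 4 = -64$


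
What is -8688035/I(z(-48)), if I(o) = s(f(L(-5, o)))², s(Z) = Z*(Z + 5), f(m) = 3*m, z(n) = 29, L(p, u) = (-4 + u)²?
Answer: -1737607/2485125000000 ≈ -6.9920e-7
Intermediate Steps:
s(Z) = Z*(5 + Z)
I(o) = 9*(-4 + o)⁴*(5 + 3*(-4 + o)²)² (I(o) = ((3*(-4 + o)²)*(5 + 3*(-4 + o)²))² = (3*(-4 + o)²*(5 + 3*(-4 + o)²))² = 9*(-4 + o)⁴*(5 + 3*(-4 + o)²)²)
-8688035/I(z(-48)) = -8688035*1/(9*(-4 + 29)⁴*(5 + 3*(-4 + 29)²)²) = -8688035*1/(3515625*(5 + 3*25²)²) = -8688035*1/(3515625*(5 + 3*625)²) = -8688035*1/(3515625*(5 + 1875)²) = -8688035/(9*390625*1880²) = -8688035/(9*390625*3534400) = -8688035/12425625000000 = -8688035*1/12425625000000 = -1737607/2485125000000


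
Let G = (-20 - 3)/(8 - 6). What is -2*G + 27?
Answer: 50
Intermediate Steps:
G = -23/2 ≈ -11.500
-2*G + 27 = -2*(-23/2) + 27 = 23 + 27 = 50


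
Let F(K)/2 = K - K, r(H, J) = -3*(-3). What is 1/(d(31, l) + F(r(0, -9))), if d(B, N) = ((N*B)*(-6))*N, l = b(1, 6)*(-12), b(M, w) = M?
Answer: -1/26784 ≈ -3.7336e-5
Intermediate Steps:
r(H, J) = 9
l = -12 (l = 1*(-12) = -12)
F(K) = 0 (F(K) = 2*(K - K) = 2*0 = 0)
d(B, N) = -6*B*N**2 (d(B, N) = ((B*N)*(-6))*N = (-6*B*N)*N = -6*B*N**2)
1/(d(31, l) + F(r(0, -9))) = 1/(-6*31*(-12)**2 + 0) = 1/(-6*31*144 + 0) = 1/(-26784 + 0) = 1/(-26784) = -1/26784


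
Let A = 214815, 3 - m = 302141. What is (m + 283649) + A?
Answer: 196326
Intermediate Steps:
m = -302138 (m = 3 - 1*302141 = 3 - 302141 = -302138)
(m + 283649) + A = (-302138 + 283649) + 214815 = -18489 + 214815 = 196326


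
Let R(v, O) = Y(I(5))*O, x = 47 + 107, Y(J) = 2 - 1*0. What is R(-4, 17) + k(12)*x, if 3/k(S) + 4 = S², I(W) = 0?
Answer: 373/10 ≈ 37.300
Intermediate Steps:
k(S) = 3/(-4 + S²)
Y(J) = 2 (Y(J) = 2 + 0 = 2)
x = 154
R(v, O) = 2*O
R(-4, 17) + k(12)*x = 2*17 + (3/(-4 + 12²))*154 = 34 + (3/(-4 + 144))*154 = 34 + (3/140)*154 = 34 + 33/10 = 373/10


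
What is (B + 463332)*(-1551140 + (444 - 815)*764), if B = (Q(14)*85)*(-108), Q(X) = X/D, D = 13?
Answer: -10814498424864/13 ≈ -8.3188e+11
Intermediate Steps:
Q(X) = X/13
B = -128520/13 (B = (((1/13)*14)*85)*(-108) = ((14/13)*85)*(-108) = (1190/13)*(-108) = -128520/13 ≈ -9886.2)
(B + 463332)*(-1551140 + (444 - 815)*764) = (-128520/13 + 463332)*(-1551140 + (444 - 815)*764) = 5894796*(-1551140 - 371*764)/13 = 5894796*(-1551140 - 283444)/13 = (5894796/13)*(-1834584) = -10814498424864/13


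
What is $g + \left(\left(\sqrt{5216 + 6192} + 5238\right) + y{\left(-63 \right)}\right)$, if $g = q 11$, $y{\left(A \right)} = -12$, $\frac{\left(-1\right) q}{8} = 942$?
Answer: $-77670 + 4 \sqrt{713} \approx -77563.0$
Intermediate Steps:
$q = -7536$ ($q = \left(-8\right) 942 = -7536$)
$g = -82896$ ($g = \left(-7536\right) 11 = -82896$)
$g + \left(\left(\sqrt{5216 + 6192} + 5238\right) + y{\left(-63 \right)}\right) = -82896 + \left(\left(\sqrt{5216 + 6192} + 5238\right) - 12\right) = -82896 + \left(\left(\sqrt{11408} + 5238\right) - 12\right) = -82896 + \left(\left(4 \sqrt{713} + 5238\right) - 12\right) = -82896 + \left(\left(5238 + 4 \sqrt{713}\right) - 12\right) = -82896 + \left(5226 + 4 \sqrt{713}\right) = -77670 + 4 \sqrt{713}$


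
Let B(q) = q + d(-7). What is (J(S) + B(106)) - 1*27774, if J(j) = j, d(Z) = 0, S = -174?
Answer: -27842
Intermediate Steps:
B(q) = q (B(q) = q + 0 = q)
(J(S) + B(106)) - 1*27774 = (-174 + 106) - 1*27774 = -68 - 27774 = -27842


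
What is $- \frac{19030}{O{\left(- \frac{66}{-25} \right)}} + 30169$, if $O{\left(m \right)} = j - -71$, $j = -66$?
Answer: $26363$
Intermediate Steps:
$O{\left(m \right)} = 5$ ($O{\left(m \right)} = -66 - -71 = -66 + 71 = 5$)
$- \frac{19030}{O{\left(- \frac{66}{-25} \right)}} + 30169 = - \frac{19030}{5} + 30169 = \left(-19030\right) \frac{1}{5} + 30169 = -3806 + 30169 = 26363$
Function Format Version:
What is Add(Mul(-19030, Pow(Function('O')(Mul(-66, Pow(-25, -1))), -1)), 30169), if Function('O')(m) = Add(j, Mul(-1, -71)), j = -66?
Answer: 26363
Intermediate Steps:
Function('O')(m) = 5 (Function('O')(m) = Add(-66, Mul(-1, -71)) = Add(-66, 71) = 5)
Add(Mul(-19030, Pow(Function('O')(Mul(-66, Pow(-25, -1))), -1)), 30169) = Add(Mul(-19030, Pow(5, -1)), 30169) = Add(Mul(-19030, Rational(1, 5)), 30169) = Add(-3806, 30169) = 26363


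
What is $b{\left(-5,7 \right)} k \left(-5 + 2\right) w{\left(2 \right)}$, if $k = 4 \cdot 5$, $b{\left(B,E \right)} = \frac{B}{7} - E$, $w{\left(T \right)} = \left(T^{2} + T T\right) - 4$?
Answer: $\frac{12960}{7} \approx 1851.4$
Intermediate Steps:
$w{\left(T \right)} = -4 + 2 T^{2}$ ($w{\left(T \right)} = \left(T^{2} + T^{2}\right) - 4 = 2 T^{2} - 4 = -4 + 2 T^{2}$)
$b{\left(B,E \right)} = - E + \frac{B}{7}$ ($b{\left(B,E \right)} = B \frac{1}{7} - E = \frac{B}{7} - E = - E + \frac{B}{7}$)
$k = 20$
$b{\left(-5,7 \right)} k \left(-5 + 2\right) w{\left(2 \right)} = \left(\left(-1\right) 7 + \frac{1}{7} \left(-5\right)\right) 20 \left(-5 + 2\right) \left(-4 + 2 \cdot 2^{2}\right) = \left(-7 - \frac{5}{7}\right) 20 \left(- 3 \left(-4 + 2 \cdot 4\right)\right) = \left(- \frac{54}{7}\right) 20 \left(- 3 \left(-4 + 8\right)\right) = - \frac{1080 \left(\left(-3\right) 4\right)}{7} = \left(- \frac{1080}{7}\right) \left(-12\right) = \frac{12960}{7}$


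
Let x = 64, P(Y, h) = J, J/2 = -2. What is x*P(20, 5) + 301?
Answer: 45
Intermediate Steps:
J = -4 (J = 2*(-2) = -4)
P(Y, h) = -4
x*P(20, 5) + 301 = 64*(-4) + 301 = -256 + 301 = 45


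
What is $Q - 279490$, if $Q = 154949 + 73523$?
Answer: $-51018$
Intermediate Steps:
$Q = 228472$
$Q - 279490 = 228472 - 279490 = -51018$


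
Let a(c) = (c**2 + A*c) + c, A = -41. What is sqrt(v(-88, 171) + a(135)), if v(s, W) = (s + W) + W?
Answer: sqrt(13079) ≈ 114.36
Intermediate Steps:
v(s, W) = s + 2*W (v(s, W) = (W + s) + W = s + 2*W)
a(c) = c**2 - 40*c (a(c) = (c**2 - 41*c) + c = c**2 - 40*c)
sqrt(v(-88, 171) + a(135)) = sqrt((-88 + 2*171) + 135*(-40 + 135)) = sqrt((-88 + 342) + 135*95) = sqrt(254 + 12825) = sqrt(13079)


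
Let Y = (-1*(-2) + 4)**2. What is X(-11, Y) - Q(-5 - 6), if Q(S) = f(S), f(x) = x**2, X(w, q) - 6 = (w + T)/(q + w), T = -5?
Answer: -2891/25 ≈ -115.64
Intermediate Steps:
Y = 36 (Y = (2 + 4)**2 = 6**2 = 36)
X(w, q) = 6 + (-5 + w)/(q + w) (X(w, q) = 6 + (w - 5)/(q + w) = 6 + (-5 + w)/(q + w))
Q(S) = S**2
X(-11, Y) - Q(-5 - 6) = (-5 + 6*36 + 7*(-11))/(36 - 11) - (-5 - 6)**2 = (-5 + 216 - 77)/25 - 1*(-11)**2 = (1/25)*134 - 1*121 = 134/25 - 121 = -2891/25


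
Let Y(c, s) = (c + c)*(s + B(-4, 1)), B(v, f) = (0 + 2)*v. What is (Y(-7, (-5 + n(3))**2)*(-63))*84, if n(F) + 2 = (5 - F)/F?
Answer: 2379048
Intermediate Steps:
B(v, f) = 2*v
n(F) = -2 + (5 - F)/F
Y(c, s) = 2*c*(-8 + s) (Y(c, s) = (c + c)*(s + 2*(-4)) = (2*c)*(s - 8) = (2*c)*(-8 + s) = 2*c*(-8 + s))
(Y(-7, (-5 + n(3))**2)*(-63))*84 = ((2*(-7)*(-8 + (-5 + (-3 + 5/3))**2))*(-63))*84 = ((2*(-7)*(-8 + (-5 - 4/3)**2))*(-63))*84 = ((2*(-7)*(-8 + (-19/3)**2))*(-63))*84 = ((2*(-7)*(-8 + 361/9))*(-63))*84 = ((2*(-7)*(289/9))*(-63))*84 = -4046/9*(-63)*84 = 28322*84 = 2379048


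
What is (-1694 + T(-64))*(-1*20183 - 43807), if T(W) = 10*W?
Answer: 149352660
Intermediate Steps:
(-1694 + T(-64))*(-1*20183 - 43807) = (-1694 + 10*(-64))*(-1*20183 - 43807) = (-1694 - 640)*(-20183 - 43807) = -2334*(-63990) = 149352660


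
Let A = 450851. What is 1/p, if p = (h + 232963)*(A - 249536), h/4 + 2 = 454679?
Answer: 1/413032147365 ≈ 2.4211e-12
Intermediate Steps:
h = 1818708 (h = -8 + 4*454679 = -8 + 1818716 = 1818708)
p = 413032147365 (p = (1818708 + 232963)*(450851 - 249536) = 2051671*201315 = 413032147365)
1/p = 1/413032147365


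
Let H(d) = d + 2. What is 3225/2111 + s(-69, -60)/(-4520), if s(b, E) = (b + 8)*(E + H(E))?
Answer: -308989/4770860 ≈ -0.064766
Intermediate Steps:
H(d) = 2 + d
s(b, E) = (2 + 2*E)*(8 + b) (s(b, E) = (b + 8)*(E + (2 + E)) = (8 + b)*(2 + 2*E) = (2 + 2*E)*(8 + b))
3225/2111 + s(-69, -60)/(-4520) = 3225/2111 + (16 + 2*(-69) + 16*(-60) + 2*(-60)*(-69))/(-4520) = 3225*(1/2111) + (16 - 138 - 960 + 8280)*(-1/4520) = 3225/2111 + 7198*(-1/4520) = 3225/2111 - 3599/2260 = -308989/4770860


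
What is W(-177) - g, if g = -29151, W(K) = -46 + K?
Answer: 28928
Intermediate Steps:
W(-177) - g = (-46 - 177) - 1*(-29151) = -223 + 29151 = 28928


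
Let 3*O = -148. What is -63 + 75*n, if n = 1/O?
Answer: -9549/148 ≈ -64.520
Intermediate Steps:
O = -148/3 (O = (⅓)*(-148) = -148/3 ≈ -49.333)
n = -3/148 (n = 1/(-148/3) = -3/148 ≈ -0.020270)
-63 + 75*n = -63 + 75*(-3/148) = -63 - 225/148 = -9549/148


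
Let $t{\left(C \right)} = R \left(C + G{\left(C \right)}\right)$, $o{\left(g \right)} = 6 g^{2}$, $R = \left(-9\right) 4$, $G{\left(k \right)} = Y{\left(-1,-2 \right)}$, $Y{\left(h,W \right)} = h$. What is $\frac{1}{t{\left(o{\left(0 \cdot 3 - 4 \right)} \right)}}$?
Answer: $- \frac{1}{3420} \approx -0.0002924$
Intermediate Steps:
$G{\left(k \right)} = -1$
$R = -36$
$t{\left(C \right)} = 36 - 36 C$ ($t{\left(C \right)} = - 36 \left(C - 1\right) = - 36 \left(-1 + C\right) = 36 - 36 C$)
$\frac{1}{t{\left(o{\left(0 \cdot 3 - 4 \right)} \right)}} = \frac{1}{36 - 36 \cdot 6 \left(0 \cdot 3 - 4\right)^{2}} = \frac{1}{36 - 36 \cdot 6 \left(0 - 4\right)^{2}} = \frac{1}{36 - 36 \cdot 6 \left(-4\right)^{2}} = \frac{1}{36 - 36 \cdot 6 \cdot 16} = \frac{1}{36 - 3456} = \frac{1}{-3420} = - \frac{1}{3420}$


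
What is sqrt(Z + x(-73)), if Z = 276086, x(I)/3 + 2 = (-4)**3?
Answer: 4*sqrt(17243) ≈ 525.25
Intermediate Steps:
x(I) = -198 (x(I) = -6 + 3*(-4)**3 = -6 + 3*(-64) = -6 - 192 = -198)
sqrt(Z + x(-73)) = sqrt(276086 - 198) = sqrt(275888) = 4*sqrt(17243)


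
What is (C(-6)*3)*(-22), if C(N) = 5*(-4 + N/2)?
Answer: 2310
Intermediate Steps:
C(N) = -20 + 5*N/2 (C(N) = 5*(-4 + N*(½)) = 5*(-4 + N/2) = -20 + 5*N/2)
(C(-6)*3)*(-22) = ((-20 + (5/2)*(-6))*3)*(-22) = ((-20 - 15)*3)*(-22) = -35*3*(-22) = -105*(-22) = 2310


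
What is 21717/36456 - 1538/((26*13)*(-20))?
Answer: 8453177/10268440 ≈ 0.82322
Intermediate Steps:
21717/36456 - 1538/((26*13)*(-20)) = 21717*(1/36456) - 1538/(338*(-20)) = 7239/12152 - 1538/(-6760) = 7239/12152 - 1538*(-1/6760) = 7239/12152 + 769/3380 = 8453177/10268440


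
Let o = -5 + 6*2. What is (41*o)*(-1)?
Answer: -287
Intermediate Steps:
o = 7 (o = -5 + 12 = 7)
(41*o)*(-1) = (41*7)*(-1) = 287*(-1) = -287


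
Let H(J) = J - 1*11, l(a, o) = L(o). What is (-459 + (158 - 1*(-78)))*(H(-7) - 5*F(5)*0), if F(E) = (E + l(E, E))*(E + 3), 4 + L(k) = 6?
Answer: 4014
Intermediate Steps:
L(k) = 2 (L(k) = -4 + 6 = 2)
l(a, o) = 2
H(J) = -11 + J (H(J) = J - 11 = -11 + J)
F(E) = (2 + E)*(3 + E) (F(E) = (E + 2)*(E + 3) = (2 + E)*(3 + E))
(-459 + (158 - 1*(-78)))*(H(-7) - 5*F(5)*0) = (-459 + (158 - 1*(-78)))*((-11 - 7) - 5*(6 + 5² + 5*5)*0) = (-459 + (158 + 78))*(-18 - 5*(6 + 25 + 25)*0) = (-459 + 236)*(-18 - 5*56*0) = -223*(-18 - 280*0) = -223*(-18 + 0) = -223*(-18) = 4014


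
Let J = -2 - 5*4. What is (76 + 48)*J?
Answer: -2728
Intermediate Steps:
J = -22 (J = -2 - 20 = -22)
(76 + 48)*J = (76 + 48)*(-22) = 124*(-22) = -2728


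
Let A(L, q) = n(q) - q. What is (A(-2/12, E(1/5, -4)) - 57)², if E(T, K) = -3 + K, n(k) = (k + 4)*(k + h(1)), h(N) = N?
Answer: 1024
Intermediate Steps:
n(k) = (1 + k)*(4 + k) (n(k) = (k + 4)*(k + 1) = (4 + k)*(1 + k) = (1 + k)*(4 + k))
A(L, q) = 4 + q² + 4*q (A(L, q) = (4 + q² + 5*q) - q = 4 + q² + 4*q)
(A(-2/12, E(1/5, -4)) - 57)² = ((4 + (-3 - 4)² + 4*(-3 - 4)) - 57)² = ((4 + (-7)² + 4*(-7)) - 57)² = ((4 + 49 - 28) - 57)² = (25 - 57)² = (-32)² = 1024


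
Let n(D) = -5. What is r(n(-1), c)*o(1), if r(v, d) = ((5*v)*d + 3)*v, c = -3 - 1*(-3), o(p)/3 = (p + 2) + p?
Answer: -180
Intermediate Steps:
o(p) = 6 + 6*p (o(p) = 3*((p + 2) + p) = 3*((2 + p) + p) = 3*(2 + 2*p) = 6 + 6*p)
c = 0 (c = -3 + 3 = 0)
r(v, d) = v*(3 + 5*d*v) (r(v, d) = (5*d*v + 3)*v = (3 + 5*d*v)*v = v*(3 + 5*d*v))
r(n(-1), c)*o(1) = (-5*(3 + 5*0*(-5)))*(6 + 6*1) = (-5*(3 + 0))*(6 + 6) = -5*3*12 = -15*12 = -180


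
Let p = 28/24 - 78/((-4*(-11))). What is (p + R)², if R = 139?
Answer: 20857489/1089 ≈ 19153.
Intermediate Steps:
p = -20/33 (p = 28*(1/24) - 78/44 = 7/6 - 78*1/44 = 7/6 - 39/22 = -20/33 ≈ -0.60606)
(p + R)² = (-20/33 + 139)² = (4567/33)² = 20857489/1089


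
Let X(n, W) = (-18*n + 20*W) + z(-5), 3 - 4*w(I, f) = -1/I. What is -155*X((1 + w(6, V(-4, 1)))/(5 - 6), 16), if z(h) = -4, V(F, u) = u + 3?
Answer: -215915/4 ≈ -53979.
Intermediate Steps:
V(F, u) = 3 + u
w(I, f) = ¾ + 1/(4*I) (w(I, f) = ¾ - (-1)/(4*I) = ¾ + 1/(4*I))
X(n, W) = -4 - 18*n + 20*W (X(n, W) = (-18*n + 20*W) - 4 = -4 - 18*n + 20*W)
-155*X((1 + w(6, V(-4, 1)))/(5 - 6), 16) = -155*(-4 - 18*(1 + (¼)*(1 + 3*6)/6)/(5 - 6) + 20*16) = -155*(-4 - 18*(1 + (¼)*(⅙)*(1 + 18))/(-1) + 320) = -155*(-4 - 18*(1 + (¼)*(⅙)*19)*(-1) + 320) = -155*(-4 - 18*(1 + 19/24)*(-1) + 320) = -155*(-4 - 129*(-1)/4 + 320) = -155*(-4 - 18*(-43/24) + 320) = -155*(-4 + 129/4 + 320) = -155*1393/4 = -215915/4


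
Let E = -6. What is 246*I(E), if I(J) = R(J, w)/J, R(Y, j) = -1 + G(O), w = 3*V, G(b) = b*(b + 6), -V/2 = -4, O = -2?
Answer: 369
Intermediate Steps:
V = 8 (V = -2*(-4) = 8)
G(b) = b*(6 + b)
w = 24 (w = 3*8 = 24)
R(Y, j) = -9 (R(Y, j) = -1 - 2*(6 - 2) = -1 - 2*4 = -1 - 8 = -9)
I(J) = -9/J
246*I(E) = 246*(-9/(-6)) = 246*(-9*(-⅙)) = 246*(3/2) = 369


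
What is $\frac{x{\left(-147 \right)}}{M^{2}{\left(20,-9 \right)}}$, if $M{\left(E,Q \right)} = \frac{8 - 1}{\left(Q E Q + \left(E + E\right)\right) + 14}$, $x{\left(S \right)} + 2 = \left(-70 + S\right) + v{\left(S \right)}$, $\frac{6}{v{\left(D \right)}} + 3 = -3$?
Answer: $- \frac{616500720}{49} \approx -1.2582 \cdot 10^{7}$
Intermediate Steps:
$v{\left(D \right)} = -1$ ($v{\left(D \right)} = \frac{6}{-3 - 3} = \frac{6}{-6} = 6 \left(- \frac{1}{6}\right) = -1$)
$x{\left(S \right)} = -73 + S$ ($x{\left(S \right)} = -2 + \left(\left(-70 + S\right) - 1\right) = -2 + \left(-71 + S\right) = -73 + S$)
$M{\left(E,Q \right)} = \frac{7}{14 + 2 E + E Q^{2}}$ ($M{\left(E,Q \right)} = \frac{7}{\left(E Q Q + 2 E\right) + 14} = \frac{7}{\left(E Q^{2} + 2 E\right) + 14} = \frac{7}{\left(2 E + E Q^{2}\right) + 14} = \frac{7}{14 + 2 E + E Q^{2}}$)
$\frac{x{\left(-147 \right)}}{M^{2}{\left(20,-9 \right)}} = \frac{-73 - 147}{\left(\frac{7}{14 + 2 \cdot 20 + 20 \left(-9\right)^{2}}\right)^{2}} = - \frac{220}{\left(\frac{7}{14 + 40 + 20 \cdot 81}\right)^{2}} = - \frac{220}{\left(\frac{7}{14 + 40 + 1620}\right)^{2}} = - \frac{220}{\left(\frac{7}{1674}\right)^{2}} = - \frac{220}{\frac{49}{2802276}} = \left(-220\right) \frac{2802276}{49} = - \frac{616500720}{49}$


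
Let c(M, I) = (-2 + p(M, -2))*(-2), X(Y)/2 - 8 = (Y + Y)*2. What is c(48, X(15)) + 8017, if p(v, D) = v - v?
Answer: 8021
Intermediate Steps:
p(v, D) = 0
X(Y) = 16 + 8*Y (X(Y) = 16 + 2*((Y + Y)*2) = 16 + 2*((2*Y)*2) = 16 + 2*(4*Y) = 16 + 8*Y)
c(M, I) = 4 (c(M, I) = (-2 + 0)*(-2) = -2*(-2) = 4)
c(48, X(15)) + 8017 = 4 + 8017 = 8021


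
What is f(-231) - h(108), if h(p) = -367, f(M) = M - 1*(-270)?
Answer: 406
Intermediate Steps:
f(M) = 270 + M (f(M) = M + 270 = 270 + M)
f(-231) - h(108) = (270 - 231) - 1*(-367) = 39 + 367 = 406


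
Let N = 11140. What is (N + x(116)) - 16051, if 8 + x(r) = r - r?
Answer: -4919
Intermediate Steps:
x(r) = -8 (x(r) = -8 + (r - r) = -8 + 0 = -8)
(N + x(116)) - 16051 = (11140 - 8) - 16051 = 11132 - 16051 = -4919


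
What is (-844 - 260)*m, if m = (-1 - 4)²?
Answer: -27600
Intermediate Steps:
m = 25 (m = (-5)² = 25)
(-844 - 260)*m = (-844 - 260)*25 = -1104*25 = -27600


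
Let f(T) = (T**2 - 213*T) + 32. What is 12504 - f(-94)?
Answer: -16386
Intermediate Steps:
f(T) = 32 + T**2 - 213*T
12504 - f(-94) = 12504 - (32 + (-94)**2 - 213*(-94)) = 12504 - (32 + 8836 + 20022) = 12504 - 1*28890 = 12504 - 28890 = -16386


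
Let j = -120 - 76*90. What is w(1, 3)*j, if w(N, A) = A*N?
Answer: -20880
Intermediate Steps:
j = -6960 (j = -120 - 6840 = -6960)
w(1, 3)*j = (3*1)*(-6960) = 3*(-6960) = -20880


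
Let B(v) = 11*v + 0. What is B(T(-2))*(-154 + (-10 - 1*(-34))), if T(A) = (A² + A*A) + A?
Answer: -8580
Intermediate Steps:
T(A) = A + 2*A² (T(A) = (A² + A²) + A = 2*A² + A = A + 2*A²)
B(v) = 11*v
B(T(-2))*(-154 + (-10 - 1*(-34))) = (11*(-2*(1 + 2*(-2))))*(-154 + (-10 - 1*(-34))) = (11*(-2*(1 - 4)))*(-154 + (-10 + 34)) = (11*(-2*(-3)))*(-154 + 24) = (11*6)*(-130) = 66*(-130) = -8580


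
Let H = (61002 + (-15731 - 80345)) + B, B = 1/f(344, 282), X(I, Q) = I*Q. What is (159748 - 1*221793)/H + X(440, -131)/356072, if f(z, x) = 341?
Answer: 855518789840/532338010597 ≈ 1.6071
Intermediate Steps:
B = 1/341 ≈ 0.0029326
H = -11960233/341 (H = (61002 + (-15731 - 80345)) + 1/341 = (61002 - 96076) + 1/341 = -35074 + 1/341 = -11960233/341 ≈ -35074.)
(159748 - 1*221793)/H + X(440, -131)/356072 = (159748 - 1*221793)/(-11960233/341) + (440*(-131))/356072 = (159748 - 221793)*(-341/11960233) - 57640*1/356072 = -62045*(-341/11960233) - 7205/44509 = 21157345/11960233 - 7205/44509 = 855518789840/532338010597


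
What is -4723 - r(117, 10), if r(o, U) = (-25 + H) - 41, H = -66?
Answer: -4591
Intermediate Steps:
r(o, U) = -132 (r(o, U) = (-25 - 66) - 41 = -91 - 41 = -132)
-4723 - r(117, 10) = -4723 - 1*(-132) = -4723 + 132 = -4591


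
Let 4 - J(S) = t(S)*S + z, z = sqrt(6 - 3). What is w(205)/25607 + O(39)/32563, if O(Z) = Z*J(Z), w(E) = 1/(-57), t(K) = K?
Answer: -86354288200/47528922237 - 39*sqrt(3)/32563 ≈ -1.8190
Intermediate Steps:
z = sqrt(3) ≈ 1.7320
w(E) = -1/57
J(S) = 4 - sqrt(3) - S**2 (J(S) = 4 - (S*S + sqrt(3)) = 4 - (S**2 + sqrt(3)) = 4 - (sqrt(3) + S**2) = 4 + (-sqrt(3) - S**2) = 4 - sqrt(3) - S**2)
O(Z) = Z*(4 - sqrt(3) - Z**2)
w(205)/25607 + O(39)/32563 = -1/57/25607 + (39*(4 - sqrt(3) - 1*39**2))/32563 = -1/57*1/25607 + (39*(4 - sqrt(3) - 1*1521))*(1/32563) = -1/1459599 + (39*(4 - sqrt(3) - 1521))*(1/32563) = -1/1459599 + (39*(-1517 - sqrt(3)))*(1/32563) = -1/1459599 + (-59163 - 39*sqrt(3))*(1/32563) = -1/1459599 + (-59163/32563 - 39*sqrt(3)/32563) = -86354288200/47528922237 - 39*sqrt(3)/32563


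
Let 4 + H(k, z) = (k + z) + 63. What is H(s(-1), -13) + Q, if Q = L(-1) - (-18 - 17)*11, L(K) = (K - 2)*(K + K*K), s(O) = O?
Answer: 430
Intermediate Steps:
H(k, z) = 59 + k + z (H(k, z) = -4 + ((k + z) + 63) = -4 + (63 + k + z) = 59 + k + z)
L(K) = (-2 + K)*(K + K²)
Q = 385 (Q = -(-2 + (-1)² - 1*(-1)) - (-18 - 17)*11 = -(-2 + 1 + 1) - (-35)*11 = -1*0 - 1*(-385) = 0 + 385 = 385)
H(s(-1), -13) + Q = (59 - 1 - 13) + 385 = 45 + 385 = 430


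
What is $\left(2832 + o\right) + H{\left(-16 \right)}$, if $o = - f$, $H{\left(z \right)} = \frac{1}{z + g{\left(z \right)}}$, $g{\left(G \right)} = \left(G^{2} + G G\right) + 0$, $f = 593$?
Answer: $\frac{1110545}{496} \approx 2239.0$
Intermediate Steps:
$g{\left(G \right)} = 2 G^{2}$ ($g{\left(G \right)} = \left(G^{2} + G^{2}\right) + 0 = 2 G^{2} + 0 = 2 G^{2}$)
$H{\left(z \right)} = \frac{1}{z + 2 z^{2}}$
$o = -593$ ($o = \left(-1\right) 593 = -593$)
$\left(2832 + o\right) + H{\left(-16 \right)} = \left(2832 - 593\right) + \frac{1}{\left(-16\right) \left(1 + 2 \left(-16\right)\right)} = 2239 - \frac{1}{16 \left(1 - 32\right)} = 2239 - \frac{1}{16 \left(-31\right)} = 2239 - - \frac{1}{496} = 2239 + \frac{1}{496} = \frac{1110545}{496}$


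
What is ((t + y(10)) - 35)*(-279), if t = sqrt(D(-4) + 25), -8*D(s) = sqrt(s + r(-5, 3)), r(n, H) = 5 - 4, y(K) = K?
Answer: 6975 - 279*sqrt(400 - 2*I*sqrt(3))/4 ≈ 5580.0 + 6.0405*I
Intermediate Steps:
r(n, H) = 1
D(s) = -sqrt(1 + s)/8 (D(s) = -sqrt(s + 1)/8 = -sqrt(1 + s)/8)
t = sqrt(25 - I*sqrt(3)/8) (t = sqrt(-sqrt(1 - 4)/8 + 25) = sqrt(-I*sqrt(3)/8 + 25) = sqrt(25 - I*sqrt(3)/8) ≈ 5.0 - 0.02165*I)
((t + y(10)) - 35)*(-279) = ((sqrt(400 - 2*I*sqrt(3))/4 + 10) - 35)*(-279) = ((10 + sqrt(400 - 2*I*sqrt(3))/4) - 35)*(-279) = (-25 + sqrt(400 - 2*I*sqrt(3))/4)*(-279) = 6975 - 279*sqrt(400 - 2*I*sqrt(3))/4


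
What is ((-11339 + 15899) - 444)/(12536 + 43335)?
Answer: 4116/55871 ≈ 0.073670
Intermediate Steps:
((-11339 + 15899) - 444)/(12536 + 43335) = (4560 - 444)/55871 = 4116*(1/55871) = 4116/55871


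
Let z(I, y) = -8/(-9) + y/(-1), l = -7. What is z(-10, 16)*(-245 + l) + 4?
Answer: 3812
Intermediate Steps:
z(I, y) = 8/9 - y (z(I, y) = -8*(-⅑) + y*(-1) = 8/9 - y)
z(-10, 16)*(-245 + l) + 4 = (8/9 - 1*16)*(-245 - 7) + 4 = (8/9 - 16)*(-252) + 4 = -136/9*(-252) + 4 = 3808 + 4 = 3812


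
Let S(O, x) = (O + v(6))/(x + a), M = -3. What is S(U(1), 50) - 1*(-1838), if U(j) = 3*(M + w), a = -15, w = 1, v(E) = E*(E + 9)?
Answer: 9202/5 ≈ 1840.4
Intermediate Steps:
v(E) = E*(9 + E)
U(j) = -6 (U(j) = 3*(-3 + 1) = 3*(-2) = -6)
S(O, x) = (90 + O)/(-15 + x) (S(O, x) = (O + 6*(9 + 6))/(x - 15) = (O + 6*15)/(-15 + x) = (O + 90)/(-15 + x) = (90 + O)/(-15 + x))
S(U(1), 50) - 1*(-1838) = (90 - 6)/(-15 + 50) - 1*(-1838) = 84/35 + 1838 = (1/35)*84 + 1838 = 12/5 + 1838 = 9202/5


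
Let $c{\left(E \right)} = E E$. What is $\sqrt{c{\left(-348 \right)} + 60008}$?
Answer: $2 \sqrt{45278} \approx 425.57$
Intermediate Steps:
$c{\left(E \right)} = E^{2}$
$\sqrt{c{\left(-348 \right)} + 60008} = \sqrt{\left(-348\right)^{2} + 60008} = \sqrt{121104 + 60008} = \sqrt{181112} = 2 \sqrt{45278}$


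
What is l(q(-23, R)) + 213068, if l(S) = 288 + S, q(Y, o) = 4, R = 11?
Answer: 213360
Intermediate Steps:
l(q(-23, R)) + 213068 = (288 + 4) + 213068 = 292 + 213068 = 213360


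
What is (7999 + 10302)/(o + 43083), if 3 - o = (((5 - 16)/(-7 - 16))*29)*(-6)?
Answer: 420923/992892 ≈ 0.42394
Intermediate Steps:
o = 1983/23 (o = 3 - ((5 - 16)/(-7 - 16))*29*(-6) = 3 - -11/(-23)*29*(-6) = 3 - -11*(-1/23)*29*(-6) = 3 - (11/23)*29*(-6) = 3 - 319*(-6)/23 = 3 - 1*(-1914/23) = 3 + 1914/23 = 1983/23 ≈ 86.217)
(7999 + 10302)/(o + 43083) = (7999 + 10302)/(1983/23 + 43083) = 18301/(992892/23) = 18301*(23/992892) = 420923/992892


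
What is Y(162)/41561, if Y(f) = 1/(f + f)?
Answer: 1/13465764 ≈ 7.4262e-8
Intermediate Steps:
Y(f) = 1/(2*f)
Y(162)/41561 = ((1/2)/162)/41561 = ((1/2)*(1/162))*(1/41561) = (1/324)*(1/41561) = 1/13465764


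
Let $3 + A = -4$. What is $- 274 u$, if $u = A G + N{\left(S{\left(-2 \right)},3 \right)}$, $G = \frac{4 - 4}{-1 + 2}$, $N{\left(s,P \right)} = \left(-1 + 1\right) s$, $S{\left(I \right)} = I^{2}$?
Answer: $0$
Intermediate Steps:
$N{\left(s,P \right)} = 0$ ($N{\left(s,P \right)} = 0 s = 0$)
$G = 0$ ($G = \frac{0}{1} = 0 \cdot 1 = 0$)
$A = -7$ ($A = -3 - 4 = -7$)
$u = 0$ ($u = \left(-7\right) 0 + 0 = 0 + 0 = 0$)
$- 274 u = \left(-274\right) 0 = 0$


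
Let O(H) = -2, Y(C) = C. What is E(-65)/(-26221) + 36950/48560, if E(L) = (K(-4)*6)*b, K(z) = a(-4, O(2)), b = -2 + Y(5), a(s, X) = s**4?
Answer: 74510147/127329176 ≈ 0.58518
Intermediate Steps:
b = 3 (b = -2 + 5 = 3)
K(z) = 256 (K(z) = (-4)**4 = 256)
E(L) = 4608 (E(L) = (256*6)*3 = 1536*3 = 4608)
E(-65)/(-26221) + 36950/48560 = 4608/(-26221) + 36950/48560 = 4608*(-1/26221) + 36950*(1/48560) = -4608/26221 + 3695/4856 = 74510147/127329176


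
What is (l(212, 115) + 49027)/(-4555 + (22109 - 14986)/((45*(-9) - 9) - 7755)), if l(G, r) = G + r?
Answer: -201586413/18608459 ≈ -10.833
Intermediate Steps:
(l(212, 115) + 49027)/(-4555 + (22109 - 14986)/((45*(-9) - 9) - 7755)) = ((212 + 115) + 49027)/(-4555 + (22109 - 14986)/((45*(-9) - 9) - 7755)) = (327 + 49027)/(-4555 + 7123/((-405 - 9) - 7755)) = 49354/(-4555 + 7123/(-414 - 7755)) = 49354/(-4555 + 7123/(-8169)) = 49354/(-4555 + 7123*(-1/8169)) = 49354/(-4555 - 7123/8169) = 49354/(-37216918/8169) = 49354*(-8169/37216918) = -201586413/18608459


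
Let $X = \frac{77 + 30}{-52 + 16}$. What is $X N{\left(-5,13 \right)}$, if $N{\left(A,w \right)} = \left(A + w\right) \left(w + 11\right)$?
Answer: $- \frac{1712}{3} \approx -570.67$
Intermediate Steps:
$X = - \frac{107}{36}$ ($X = \frac{107}{-36} = 107 \left(- \frac{1}{36}\right) = - \frac{107}{36} \approx -2.9722$)
$N{\left(A,w \right)} = \left(11 + w\right) \left(A + w\right)$ ($N{\left(A,w \right)} = \left(A + w\right) \left(11 + w\right) = \left(11 + w\right) \left(A + w\right)$)
$X N{\left(-5,13 \right)} = - \frac{107 \left(13^{2} + 11 \left(-5\right) + 11 \cdot 13 - 65\right)}{36} = - \frac{107 \left(169 - 55 + 143 - 65\right)}{36} = \left(- \frac{107}{36}\right) 192 = - \frac{1712}{3}$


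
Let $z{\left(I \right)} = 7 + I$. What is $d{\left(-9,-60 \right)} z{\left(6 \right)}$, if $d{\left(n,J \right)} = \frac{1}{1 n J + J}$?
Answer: $\frac{13}{480} \approx 0.027083$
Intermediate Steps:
$d{\left(n,J \right)} = \frac{1}{J + J n}$ ($d{\left(n,J \right)} = \frac{1}{n J + J} = \frac{1}{J n + J} = \frac{1}{J + J n}$)
$d{\left(-9,-60 \right)} z{\left(6 \right)} = \frac{1}{\left(-60\right) \left(1 - 9\right)} \left(7 + 6\right) = - \frac{1}{60 \left(-8\right)} 13 = \left(- \frac{1}{60}\right) \left(- \frac{1}{8}\right) 13 = \frac{1}{480} \cdot 13 = \frac{13}{480}$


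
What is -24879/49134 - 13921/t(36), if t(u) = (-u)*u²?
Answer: -79460035/382065984 ≈ -0.20797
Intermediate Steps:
t(u) = -u³
-24879/49134 - 13921/t(36) = -24879/49134 - 13921/((-1*36³)) = -24879*1/49134 - 13921/((-1*46656)) = -8293/16378 - 13921/(-46656) = -8293/16378 - 13921*(-1/46656) = -8293/16378 + 13921/46656 = -79460035/382065984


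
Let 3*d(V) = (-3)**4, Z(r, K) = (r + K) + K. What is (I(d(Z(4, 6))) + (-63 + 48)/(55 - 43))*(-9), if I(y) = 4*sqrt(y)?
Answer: 45/4 - 108*sqrt(3) ≈ -175.81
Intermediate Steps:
Z(r, K) = r + 2*K (Z(r, K) = (K + r) + K = r + 2*K)
d(V) = 27 (d(V) = (1/3)*(-3)**4 = (1/3)*81 = 27)
(I(d(Z(4, 6))) + (-63 + 48)/(55 - 43))*(-9) = (4*sqrt(27) + (-63 + 48)/(55 - 43))*(-9) = (4*(3*sqrt(3)) - 15/12)*(-9) = (12*sqrt(3) - 15*1/12)*(-9) = (12*sqrt(3) - 5/4)*(-9) = (-5/4 + 12*sqrt(3))*(-9) = 45/4 - 108*sqrt(3)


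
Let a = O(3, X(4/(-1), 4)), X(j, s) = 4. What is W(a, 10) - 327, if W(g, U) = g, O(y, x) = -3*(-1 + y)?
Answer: -333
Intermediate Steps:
O(y, x) = 3 - 3*y
a = -6 (a = 3 - 3*3 = 3 - 9 = -6)
W(a, 10) - 327 = -6 - 327 = -333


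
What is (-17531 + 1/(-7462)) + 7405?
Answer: -75560213/7462 ≈ -10126.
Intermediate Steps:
(-17531 + 1/(-7462)) + 7405 = (-17531 - 1/7462) + 7405 = -130816323/7462 + 7405 = -75560213/7462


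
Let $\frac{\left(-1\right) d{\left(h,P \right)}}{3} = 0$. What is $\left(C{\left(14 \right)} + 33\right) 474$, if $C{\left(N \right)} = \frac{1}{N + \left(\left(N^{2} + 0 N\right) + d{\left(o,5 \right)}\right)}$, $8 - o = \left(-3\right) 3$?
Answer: $\frac{547549}{35} \approx 15644.0$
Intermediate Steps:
$o = 17$ ($o = 8 - \left(-3\right) 3 = 8 - -9 = 8 + 9 = 17$)
$d{\left(h,P \right)} = 0$ ($d{\left(h,P \right)} = \left(-3\right) 0 = 0$)
$C{\left(N \right)} = \frac{1}{N + N^{2}}$ ($C{\left(N \right)} = \frac{1}{N + \left(\left(N^{2} + 0 N\right) + 0\right)} = \frac{1}{N + \left(\left(N^{2} + 0\right) + 0\right)} = \frac{1}{N + \left(N^{2} + 0\right)} = \frac{1}{N + N^{2}}$)
$\left(C{\left(14 \right)} + 33\right) 474 = \left(\frac{1}{14 \left(1 + 14\right)} + 33\right) 474 = \left(\frac{1}{14 \cdot 15} + 33\right) 474 = \left(\frac{1}{14} \cdot \frac{1}{15} + 33\right) 474 = \left(\frac{1}{210} + 33\right) 474 = \frac{6931}{210} \cdot 474 = \frac{547549}{35}$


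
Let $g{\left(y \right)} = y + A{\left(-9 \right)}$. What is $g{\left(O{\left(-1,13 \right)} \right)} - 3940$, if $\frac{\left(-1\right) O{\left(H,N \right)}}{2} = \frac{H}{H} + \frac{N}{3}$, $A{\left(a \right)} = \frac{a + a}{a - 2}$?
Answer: $- \frac{130318}{33} \approx -3949.0$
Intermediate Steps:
$A{\left(a \right)} = \frac{2 a}{-2 + a}$
$O{\left(H,N \right)} = -2 - \frac{2 N}{3}$ ($O{\left(H,N \right)} = - 2 \left(\frac{H}{H} + \frac{N}{3}\right) = - 2 \left(1 + N \frac{1}{3}\right) = - 2 \left(1 + \frac{N}{3}\right) = -2 - \frac{2 N}{3}$)
$g{\left(y \right)} = \frac{18}{11} + y$ ($g{\left(y \right)} = y + 2 \left(-9\right) \frac{1}{-2 - 9} = y + 2 \left(-9\right) \frac{1}{-11} = y + 2 \left(-9\right) \left(- \frac{1}{11}\right) = y + \frac{18}{11} = \frac{18}{11} + y$)
$g{\left(O{\left(-1,13 \right)} \right)} - 3940 = \left(\frac{18}{11} - \frac{32}{3}\right) - 3940 = - \frac{298}{33} - 3940 = - \frac{130318}{33}$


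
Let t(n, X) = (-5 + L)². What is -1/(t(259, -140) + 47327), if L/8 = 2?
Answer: -1/47448 ≈ -2.1076e-5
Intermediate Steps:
L = 16 (L = 8*2 = 16)
t(n, X) = 121 (t(n, X) = (-5 + 16)² = 11² = 121)
-1/(t(259, -140) + 47327) = -1/(121 + 47327) = -1/47448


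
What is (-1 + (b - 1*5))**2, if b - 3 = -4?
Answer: 49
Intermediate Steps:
b = -1 (b = 3 - 4 = -1)
(-1 + (b - 1*5))**2 = (-1 + (-1 - 1*5))**2 = (-1 + (-1 - 5))**2 = (-1 - 6)**2 = (-7)**2 = 49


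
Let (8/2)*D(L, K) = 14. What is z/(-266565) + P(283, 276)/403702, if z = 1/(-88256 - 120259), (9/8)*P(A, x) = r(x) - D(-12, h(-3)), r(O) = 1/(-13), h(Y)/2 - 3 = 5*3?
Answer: -88362199699/11219443959604725 ≈ -7.8758e-6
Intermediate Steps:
h(Y) = 36 (h(Y) = 6 + 2*(5*3) = 6 + 2*15 = 6 + 30 = 36)
D(L, K) = 7/2 (D(L, K) = (¼)*14 = 7/2)
r(O) = -1/13
P(A, x) = -124/39 (P(A, x) = 8*(-1/13 - 1*7/2)/9 = 8*(-1/13 - 7/2)/9 = (8/9)*(-93/26) = -124/39)
z = -1/208515 (z = 1/(-208515) = -1/208515 ≈ -4.7958e-6)
z/(-266565) + P(283, 276)/403702 = -1/208515/(-266565) - 124/39/403702 = -1/208515*(-1/266565) - 124/39*1/403702 = 1/55582800975 - 62/7872189 = -88362199699/11219443959604725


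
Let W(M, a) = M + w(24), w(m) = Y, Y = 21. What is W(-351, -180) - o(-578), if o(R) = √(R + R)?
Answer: -330 - 34*I ≈ -330.0 - 34.0*I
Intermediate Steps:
w(m) = 21
o(R) = √2*√R (o(R) = √(2*R) = √2*√R)
W(M, a) = 21 + M (W(M, a) = M + 21 = 21 + M)
W(-351, -180) - o(-578) = (21 - 351) - √2*√(-578) = -330 - √2*17*I*√2 = -330 - 34*I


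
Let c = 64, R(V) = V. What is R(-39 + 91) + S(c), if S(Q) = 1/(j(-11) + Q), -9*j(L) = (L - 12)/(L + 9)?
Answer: 58726/1129 ≈ 52.016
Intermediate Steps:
j(L) = -(-12 + L)/(9*(9 + L)) (j(L) = -(L - 12)/(9*(L + 9)) = -(-12 + L)/(9*(9 + L)))
S(Q) = 1/(-23/18 + Q) (S(Q) = 1/((12 - 1*(-11))/(9*(9 - 11)) + Q) = 1/((⅑)*(12 + 11)/(-2) + Q) = 1/((⅑)*(-½)*23 + Q) = 1/(-23/18 + Q))
R(-39 + 91) + S(c) = (-39 + 91) + 18/(-23 + 18*64) = 52 + 18/(-23 + 1152) = 52 + 18/1129 = 58726/1129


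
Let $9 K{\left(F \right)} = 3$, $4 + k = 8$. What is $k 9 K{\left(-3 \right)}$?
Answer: $12$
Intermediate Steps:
$k = 4$ ($k = -4 + 8 = 4$)
$K{\left(F \right)} = \frac{1}{3}$ ($K{\left(F \right)} = \frac{1}{9} \cdot 3 = \frac{1}{3}$)
$k 9 K{\left(-3 \right)} = 4 \cdot 9 \cdot \frac{1}{3} = 36 \cdot \frac{1}{3} = 12$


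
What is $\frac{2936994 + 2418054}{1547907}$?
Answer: $\frac{1785016}{515969} \approx 3.4595$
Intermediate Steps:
$\frac{2936994 + 2418054}{1547907} = 5355048 \cdot \frac{1}{1547907} = \frac{1785016}{515969}$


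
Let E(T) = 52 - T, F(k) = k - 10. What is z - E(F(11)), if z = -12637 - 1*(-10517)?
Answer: -2171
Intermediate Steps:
F(k) = -10 + k
z = -2120 (z = -12637 + 10517 = -2120)
z - E(F(11)) = -2120 - (52 - (-10 + 11)) = -2120 - (52 - 1*1) = -2120 - (52 - 1) = -2120 - 1*51 = -2120 - 51 = -2171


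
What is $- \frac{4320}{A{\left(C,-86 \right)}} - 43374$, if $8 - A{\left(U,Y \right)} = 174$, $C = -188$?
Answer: $- \frac{3597882}{83} \approx -43348.0$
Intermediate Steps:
$A{\left(U,Y \right)} = -166$ ($A{\left(U,Y \right)} = 8 - 174 = -166$)
$- \frac{4320}{A{\left(C,-86 \right)}} - 43374 = - \frac{4320}{-166} - 43374 = \left(-4320\right) \left(- \frac{1}{166}\right) - 43374 = \frac{2160}{83} - 43374 = - \frac{3597882}{83}$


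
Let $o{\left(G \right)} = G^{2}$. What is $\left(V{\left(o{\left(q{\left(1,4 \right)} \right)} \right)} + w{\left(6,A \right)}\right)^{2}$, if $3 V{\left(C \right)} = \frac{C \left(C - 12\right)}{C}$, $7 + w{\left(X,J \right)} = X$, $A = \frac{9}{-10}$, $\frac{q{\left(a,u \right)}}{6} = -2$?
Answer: $1849$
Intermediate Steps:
$q{\left(a,u \right)} = -12$ ($q{\left(a,u \right)} = 6 \left(-2\right) = -12$)
$A = - \frac{9}{10}$ ($A = 9 \left(- \frac{1}{10}\right) = - \frac{9}{10} \approx -0.9$)
$w{\left(X,J \right)} = -7 + X$
$V{\left(C \right)} = -4 + \frac{C}{3}$ ($V{\left(C \right)} = \frac{C \left(C - 12\right) \frac{1}{C}}{3} = \frac{C \left(-12 + C\right) \frac{1}{C}}{3} = \frac{-12 + C}{3} = -4 + \frac{C}{3}$)
$\left(V{\left(o{\left(q{\left(1,4 \right)} \right)} \right)} + w{\left(6,A \right)}\right)^{2} = \left(\left(-4 + \frac{\left(-12\right)^{2}}{3}\right) + \left(-7 + 6\right)\right)^{2} = \left(\left(-4 + \frac{1}{3} \cdot 144\right) - 1\right)^{2} = \left(\left(-4 + 48\right) - 1\right)^{2} = \left(44 - 1\right)^{2} = 43^{2} = 1849$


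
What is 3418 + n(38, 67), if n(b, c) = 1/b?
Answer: 129885/38 ≈ 3418.0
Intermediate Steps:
3418 + n(38, 67) = 3418 + 1/38 = 129885/38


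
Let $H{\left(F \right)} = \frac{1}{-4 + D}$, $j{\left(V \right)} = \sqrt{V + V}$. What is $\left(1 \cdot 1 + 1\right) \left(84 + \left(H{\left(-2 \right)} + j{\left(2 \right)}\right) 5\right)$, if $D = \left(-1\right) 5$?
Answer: $\frac{1682}{9} \approx 186.89$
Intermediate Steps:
$j{\left(V \right)} = \sqrt{2} \sqrt{V}$ ($j{\left(V \right)} = \sqrt{2 V} = \sqrt{2} \sqrt{V}$)
$D = -5$
$H{\left(F \right)} = - \frac{1}{9}$ ($H{\left(F \right)} = \frac{1}{-4 - 5} = \frac{1}{-9} = - \frac{1}{9}$)
$\left(1 \cdot 1 + 1\right) \left(84 + \left(H{\left(-2 \right)} + j{\left(2 \right)}\right) 5\right) = \left(1 \cdot 1 + 1\right) \left(84 + \left(- \frac{1}{9} + \sqrt{2} \sqrt{2}\right) 5\right) = \left(1 + 1\right) \left(84 + \left(- \frac{1}{9} + 2\right) 5\right) = 2 \left(84 + \frac{17}{9} \cdot 5\right) = 2 \left(84 + \frac{85}{9}\right) = 2 \cdot \frac{841}{9} = \frac{1682}{9}$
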